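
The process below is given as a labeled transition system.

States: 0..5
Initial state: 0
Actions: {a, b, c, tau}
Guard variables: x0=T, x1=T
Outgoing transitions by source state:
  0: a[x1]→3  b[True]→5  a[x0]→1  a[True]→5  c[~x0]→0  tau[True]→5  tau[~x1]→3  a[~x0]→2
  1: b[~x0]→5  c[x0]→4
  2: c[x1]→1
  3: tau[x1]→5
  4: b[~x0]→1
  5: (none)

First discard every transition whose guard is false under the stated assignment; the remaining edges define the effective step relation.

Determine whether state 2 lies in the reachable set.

After dropping false guards: 8 live edges.
depth 0: {0}
depth 1: {1,3,5}  total {0,1,3,5}
depth 2: {4}  total {0,1,3,4,5}
R = {0,1,3,4,5}

Answer: UNREACHABLE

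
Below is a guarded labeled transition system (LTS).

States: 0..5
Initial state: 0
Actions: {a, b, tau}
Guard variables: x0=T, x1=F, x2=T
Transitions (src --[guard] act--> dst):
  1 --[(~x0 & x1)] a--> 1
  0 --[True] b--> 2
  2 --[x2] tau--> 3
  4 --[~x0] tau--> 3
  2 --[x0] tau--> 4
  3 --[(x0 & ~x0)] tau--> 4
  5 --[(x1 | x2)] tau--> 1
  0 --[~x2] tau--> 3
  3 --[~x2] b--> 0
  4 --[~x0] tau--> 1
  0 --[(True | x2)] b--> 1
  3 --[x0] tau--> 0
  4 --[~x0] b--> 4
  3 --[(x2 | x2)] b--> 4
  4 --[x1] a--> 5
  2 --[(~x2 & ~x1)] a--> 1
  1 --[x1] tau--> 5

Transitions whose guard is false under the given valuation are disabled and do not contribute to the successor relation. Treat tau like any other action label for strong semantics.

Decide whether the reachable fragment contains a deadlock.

Reach set: {0,1,2,3,4}
  0: b→1  b→2  [2 exit(s)]
  1: ∅  [STUCK]
  2: tau→3  tau→4  [2 exit(s)]
  3: b→4  tau→0  [2 exit(s)]
  4: ∅  [STUCK]
Path to 1: b

Answer: DEADLOCK at state 1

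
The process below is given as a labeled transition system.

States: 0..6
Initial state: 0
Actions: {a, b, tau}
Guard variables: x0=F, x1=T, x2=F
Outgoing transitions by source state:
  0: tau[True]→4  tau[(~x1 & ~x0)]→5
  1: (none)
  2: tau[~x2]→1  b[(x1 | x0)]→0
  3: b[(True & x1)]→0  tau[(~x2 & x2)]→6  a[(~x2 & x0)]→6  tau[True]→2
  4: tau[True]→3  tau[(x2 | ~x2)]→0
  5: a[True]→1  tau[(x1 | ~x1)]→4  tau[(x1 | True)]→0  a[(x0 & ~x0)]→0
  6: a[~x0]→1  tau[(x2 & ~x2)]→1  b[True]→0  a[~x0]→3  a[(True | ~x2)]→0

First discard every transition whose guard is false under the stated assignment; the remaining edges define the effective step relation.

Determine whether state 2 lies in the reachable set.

14 transition(s) survive guard evaluation.
L0 = {0}
L1 = {4}  cumulative {0,4}
L2 = {3}  cumulative {0,3,4}
L3 = {2}  cumulative {0,2,3,4}
L4 = {1}  cumulative {0,1,2,3,4}
R = {0,1,2,3,4}
Path to 2: tau·tau·tau

Answer: REACHABLE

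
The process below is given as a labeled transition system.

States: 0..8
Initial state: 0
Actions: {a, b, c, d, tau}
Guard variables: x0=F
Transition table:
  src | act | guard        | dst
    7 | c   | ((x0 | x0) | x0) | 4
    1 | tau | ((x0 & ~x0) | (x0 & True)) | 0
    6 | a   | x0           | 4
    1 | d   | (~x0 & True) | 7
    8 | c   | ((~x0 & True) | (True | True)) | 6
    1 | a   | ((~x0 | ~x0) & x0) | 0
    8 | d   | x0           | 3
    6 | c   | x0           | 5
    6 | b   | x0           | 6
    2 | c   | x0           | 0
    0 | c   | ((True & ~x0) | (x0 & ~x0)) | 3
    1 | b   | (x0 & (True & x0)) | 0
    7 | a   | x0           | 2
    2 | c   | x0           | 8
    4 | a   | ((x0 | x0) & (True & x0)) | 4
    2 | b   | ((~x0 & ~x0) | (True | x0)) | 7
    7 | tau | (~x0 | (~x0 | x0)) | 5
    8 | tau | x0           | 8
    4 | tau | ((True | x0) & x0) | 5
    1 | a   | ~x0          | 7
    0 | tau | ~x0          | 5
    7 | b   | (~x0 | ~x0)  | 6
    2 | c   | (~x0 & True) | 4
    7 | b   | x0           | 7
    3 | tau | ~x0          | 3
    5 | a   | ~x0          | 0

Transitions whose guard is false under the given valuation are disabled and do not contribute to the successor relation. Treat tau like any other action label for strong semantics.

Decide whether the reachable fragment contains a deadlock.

Reachable = {0,3,5}
  0: c→3  tau→5  [2 exit(s)]
  3: tau→3  [1 exit(s)]
  5: a→0  [1 exit(s)]

Answer: DEADLOCK-FREE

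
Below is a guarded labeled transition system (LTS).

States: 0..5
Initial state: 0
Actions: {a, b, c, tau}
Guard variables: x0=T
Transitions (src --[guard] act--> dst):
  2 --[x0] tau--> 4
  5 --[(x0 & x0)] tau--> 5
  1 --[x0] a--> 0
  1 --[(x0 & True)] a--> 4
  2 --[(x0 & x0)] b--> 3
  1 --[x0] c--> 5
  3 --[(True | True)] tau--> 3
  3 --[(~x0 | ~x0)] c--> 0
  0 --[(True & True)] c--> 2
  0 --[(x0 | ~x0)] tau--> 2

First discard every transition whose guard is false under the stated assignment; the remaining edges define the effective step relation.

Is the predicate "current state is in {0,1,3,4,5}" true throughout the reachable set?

Inv-set: {0,1,3,4,5}
R = {0,2,3,4}
  0: safe
  2: outside
  3: safe
  4: safe
counterexample path to 2: c

Answer: INVARIANT VIOLATED at state 2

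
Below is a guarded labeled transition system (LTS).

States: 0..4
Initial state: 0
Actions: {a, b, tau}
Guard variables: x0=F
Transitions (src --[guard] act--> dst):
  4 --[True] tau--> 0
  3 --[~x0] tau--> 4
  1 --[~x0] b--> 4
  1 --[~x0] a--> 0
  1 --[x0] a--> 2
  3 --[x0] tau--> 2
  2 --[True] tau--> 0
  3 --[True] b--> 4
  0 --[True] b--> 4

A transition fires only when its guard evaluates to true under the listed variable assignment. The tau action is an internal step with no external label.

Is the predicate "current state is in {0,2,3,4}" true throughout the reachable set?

Answer: INVARIANT HOLDS

Trace:
Allowed set {0,2,3,4}
Reach set: {0,4}
  0: safe
  4: safe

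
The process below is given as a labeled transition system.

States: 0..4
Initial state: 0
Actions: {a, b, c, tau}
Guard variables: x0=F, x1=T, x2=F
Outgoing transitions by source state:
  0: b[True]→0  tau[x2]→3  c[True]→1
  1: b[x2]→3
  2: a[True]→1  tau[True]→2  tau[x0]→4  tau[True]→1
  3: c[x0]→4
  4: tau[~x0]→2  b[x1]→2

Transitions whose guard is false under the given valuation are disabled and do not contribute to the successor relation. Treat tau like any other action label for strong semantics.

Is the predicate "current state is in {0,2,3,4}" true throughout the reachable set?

Inv-set: {0,2,3,4}
R = {0,1}
  0: ok
  1: ✗ unsafe
reach 1 via c — violates

Answer: INVARIANT VIOLATED at state 1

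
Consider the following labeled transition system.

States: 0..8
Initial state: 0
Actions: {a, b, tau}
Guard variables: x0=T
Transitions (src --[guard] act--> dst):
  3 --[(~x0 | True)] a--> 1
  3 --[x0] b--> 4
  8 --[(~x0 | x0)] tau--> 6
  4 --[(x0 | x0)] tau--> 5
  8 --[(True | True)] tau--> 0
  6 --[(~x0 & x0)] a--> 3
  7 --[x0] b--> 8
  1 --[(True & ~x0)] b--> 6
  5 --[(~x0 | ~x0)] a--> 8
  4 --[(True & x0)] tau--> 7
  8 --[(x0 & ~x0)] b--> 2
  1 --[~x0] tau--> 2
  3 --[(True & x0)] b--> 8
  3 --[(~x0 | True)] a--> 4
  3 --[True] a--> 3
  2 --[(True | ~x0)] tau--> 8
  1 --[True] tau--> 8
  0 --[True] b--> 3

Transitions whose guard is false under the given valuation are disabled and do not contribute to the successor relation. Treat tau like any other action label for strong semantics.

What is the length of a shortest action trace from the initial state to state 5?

Answer: 3

Trace:
BFS to 5:
  L0 = {0}
  L1 = {3}
  L2 = {1,4,8}
  L3 = {5,6,7}
5 enters at depth 3; path b·a·tau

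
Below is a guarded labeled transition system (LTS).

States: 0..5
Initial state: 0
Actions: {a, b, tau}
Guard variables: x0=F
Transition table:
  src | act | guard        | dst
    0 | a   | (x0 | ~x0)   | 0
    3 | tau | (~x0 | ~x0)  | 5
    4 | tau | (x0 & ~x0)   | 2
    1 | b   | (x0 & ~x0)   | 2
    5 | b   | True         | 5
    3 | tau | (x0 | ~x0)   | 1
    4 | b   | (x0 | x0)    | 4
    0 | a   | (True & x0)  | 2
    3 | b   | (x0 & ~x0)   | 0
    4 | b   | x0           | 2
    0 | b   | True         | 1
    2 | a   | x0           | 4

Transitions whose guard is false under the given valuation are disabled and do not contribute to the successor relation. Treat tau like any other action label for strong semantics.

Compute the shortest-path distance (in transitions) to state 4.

BFS to 4:
  depth 0: {0}
  depth 1: {1}
4 never appears.

Answer: UNREACHABLE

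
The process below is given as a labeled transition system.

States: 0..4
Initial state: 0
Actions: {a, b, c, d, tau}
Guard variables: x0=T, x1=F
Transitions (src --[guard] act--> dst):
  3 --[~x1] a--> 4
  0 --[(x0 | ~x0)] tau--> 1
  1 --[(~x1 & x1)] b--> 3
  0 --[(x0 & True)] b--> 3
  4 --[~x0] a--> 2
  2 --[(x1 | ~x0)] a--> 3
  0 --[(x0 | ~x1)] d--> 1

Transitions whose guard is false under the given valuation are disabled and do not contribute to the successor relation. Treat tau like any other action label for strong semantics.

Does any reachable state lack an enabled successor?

Answer: DEADLOCK at state 1

Trace:
Reach set: {0,1,3,4}
  0: b→3  d→1  tau→1  [3 exit(s)]
  1: ∅  [no exit]
  3: a→4  [1 exit(s)]
  4: ∅  [no exit]
witness 1: tau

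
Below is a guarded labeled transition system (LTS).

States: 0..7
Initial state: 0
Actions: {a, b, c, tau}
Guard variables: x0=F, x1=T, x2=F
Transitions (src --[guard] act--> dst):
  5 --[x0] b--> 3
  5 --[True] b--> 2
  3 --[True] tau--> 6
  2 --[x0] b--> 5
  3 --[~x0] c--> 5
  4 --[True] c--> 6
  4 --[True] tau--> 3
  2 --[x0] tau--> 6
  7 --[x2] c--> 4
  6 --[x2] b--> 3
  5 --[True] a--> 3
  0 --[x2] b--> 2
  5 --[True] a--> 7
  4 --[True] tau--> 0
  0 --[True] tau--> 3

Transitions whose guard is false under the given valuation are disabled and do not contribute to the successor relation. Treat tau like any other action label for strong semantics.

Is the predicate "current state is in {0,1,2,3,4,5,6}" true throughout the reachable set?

Allowed set {0,1,2,3,4,5,6}
Reachable = {0,2,3,5,6,7}
  0: safe
  2: safe
  3: safe
  5: safe
  6: safe
  7: VIOLATES
witness against invariant: tau·c·a → 7

Answer: INVARIANT VIOLATED at state 7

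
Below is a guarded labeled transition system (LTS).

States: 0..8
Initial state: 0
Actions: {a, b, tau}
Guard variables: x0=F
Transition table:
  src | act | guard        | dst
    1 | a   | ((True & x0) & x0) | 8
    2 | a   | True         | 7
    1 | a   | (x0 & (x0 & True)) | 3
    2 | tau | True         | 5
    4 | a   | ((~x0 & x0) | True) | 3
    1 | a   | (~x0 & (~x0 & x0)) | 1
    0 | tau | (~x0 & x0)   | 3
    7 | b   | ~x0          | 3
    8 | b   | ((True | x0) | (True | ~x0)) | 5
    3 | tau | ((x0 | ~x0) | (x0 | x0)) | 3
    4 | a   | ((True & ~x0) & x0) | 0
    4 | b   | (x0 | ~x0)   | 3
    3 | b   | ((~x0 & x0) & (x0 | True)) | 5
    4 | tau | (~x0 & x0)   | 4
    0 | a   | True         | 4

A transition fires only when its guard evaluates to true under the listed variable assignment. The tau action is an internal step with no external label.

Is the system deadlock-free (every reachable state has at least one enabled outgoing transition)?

Answer: DEADLOCK-FREE

Trace:
R = {0,3,4}
  0: a→4  [1 out]
  3: tau→3  [1 out]
  4: a→3  b→3  [2 out]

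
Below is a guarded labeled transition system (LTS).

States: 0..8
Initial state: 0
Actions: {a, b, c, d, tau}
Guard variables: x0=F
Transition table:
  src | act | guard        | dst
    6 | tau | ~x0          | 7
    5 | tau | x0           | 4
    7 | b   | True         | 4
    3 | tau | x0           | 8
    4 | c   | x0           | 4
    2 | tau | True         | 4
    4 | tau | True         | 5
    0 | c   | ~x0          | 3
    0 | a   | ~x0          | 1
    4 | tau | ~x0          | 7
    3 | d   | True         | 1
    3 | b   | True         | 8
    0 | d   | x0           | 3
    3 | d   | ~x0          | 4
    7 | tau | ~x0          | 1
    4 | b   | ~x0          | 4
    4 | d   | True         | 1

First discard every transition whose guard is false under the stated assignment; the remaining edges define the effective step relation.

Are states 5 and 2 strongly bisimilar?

Answer: NOT BISIMILAR

Analysis:
Compute ~ classes (split until stable):
  π0 = {{0,1,2,3,4,5,6,7,8}}
  π1 = {{0},{1,5,8},{2,6},{3},{4},{7}}
  π2 = {{0},{1,5,8},{2},{3},{4},{6},{7}}
Fixed point at round 3; 7 class(es).
5∈{1,5,8}, 2∈{2}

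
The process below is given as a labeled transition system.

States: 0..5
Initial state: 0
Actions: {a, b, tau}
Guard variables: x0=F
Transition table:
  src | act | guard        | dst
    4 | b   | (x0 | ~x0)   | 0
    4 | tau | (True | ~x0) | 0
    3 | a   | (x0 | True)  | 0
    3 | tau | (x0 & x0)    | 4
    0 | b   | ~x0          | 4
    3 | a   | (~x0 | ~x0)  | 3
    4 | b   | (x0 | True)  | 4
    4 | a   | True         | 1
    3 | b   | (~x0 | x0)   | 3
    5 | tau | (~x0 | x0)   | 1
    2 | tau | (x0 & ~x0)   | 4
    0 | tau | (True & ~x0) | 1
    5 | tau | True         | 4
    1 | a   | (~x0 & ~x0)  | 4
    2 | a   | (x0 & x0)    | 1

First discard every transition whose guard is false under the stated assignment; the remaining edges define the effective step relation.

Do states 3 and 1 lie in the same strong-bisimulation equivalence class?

Refine partition for ~:
  round 0: {{0,1,2,3,4,5}}
  round 1: {{0},{1},{2},{3},{4},{5}}
6 equivalence class(es) (converged in 2)
class of 3: {3}; class of 1: {1}

Answer: NOT BISIMILAR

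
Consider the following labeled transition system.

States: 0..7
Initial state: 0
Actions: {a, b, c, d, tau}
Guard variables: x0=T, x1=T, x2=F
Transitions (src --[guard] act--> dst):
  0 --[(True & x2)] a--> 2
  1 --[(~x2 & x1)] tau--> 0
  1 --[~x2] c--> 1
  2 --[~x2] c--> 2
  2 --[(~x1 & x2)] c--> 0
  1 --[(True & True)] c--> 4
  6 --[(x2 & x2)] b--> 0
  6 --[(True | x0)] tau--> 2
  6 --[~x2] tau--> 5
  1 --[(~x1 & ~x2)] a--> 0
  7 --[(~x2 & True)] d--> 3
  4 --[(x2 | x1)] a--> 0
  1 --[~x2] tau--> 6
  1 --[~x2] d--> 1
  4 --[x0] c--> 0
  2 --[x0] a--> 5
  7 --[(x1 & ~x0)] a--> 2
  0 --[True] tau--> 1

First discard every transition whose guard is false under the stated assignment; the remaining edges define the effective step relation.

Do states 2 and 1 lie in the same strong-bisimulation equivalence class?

Answer: NOT BISIMILAR

Trace:
Bisimulation quotient by refinement:
  P[0] = {{0,1,2,3,4,5,6,7}}
  P[1] = {{0,6},{1},{2,4},{3,5},{7}}
  P[2] = {{0},{1},{2},{3,5},{4},{6},{7}}
7 equivalence class(es) (converged in 3)
2∈{2}, 1∈{1}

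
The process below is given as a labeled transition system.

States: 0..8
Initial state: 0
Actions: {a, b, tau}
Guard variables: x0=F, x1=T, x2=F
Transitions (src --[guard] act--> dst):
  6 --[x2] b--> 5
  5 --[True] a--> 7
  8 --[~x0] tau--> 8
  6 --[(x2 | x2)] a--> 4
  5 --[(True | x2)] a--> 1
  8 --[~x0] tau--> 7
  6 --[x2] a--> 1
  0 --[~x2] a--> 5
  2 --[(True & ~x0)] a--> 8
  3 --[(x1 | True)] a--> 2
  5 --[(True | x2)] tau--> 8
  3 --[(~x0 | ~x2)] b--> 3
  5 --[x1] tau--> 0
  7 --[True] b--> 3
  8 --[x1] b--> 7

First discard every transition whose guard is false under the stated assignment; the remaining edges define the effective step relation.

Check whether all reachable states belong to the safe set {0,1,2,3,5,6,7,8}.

Answer: INVARIANT HOLDS

Trace:
Inv-set: {0,1,2,3,5,6,7,8}
Reach set: {0,1,2,3,5,7,8}
  0: safe
  1: safe
  2: safe
  3: safe
  5: safe
  7: safe
  8: safe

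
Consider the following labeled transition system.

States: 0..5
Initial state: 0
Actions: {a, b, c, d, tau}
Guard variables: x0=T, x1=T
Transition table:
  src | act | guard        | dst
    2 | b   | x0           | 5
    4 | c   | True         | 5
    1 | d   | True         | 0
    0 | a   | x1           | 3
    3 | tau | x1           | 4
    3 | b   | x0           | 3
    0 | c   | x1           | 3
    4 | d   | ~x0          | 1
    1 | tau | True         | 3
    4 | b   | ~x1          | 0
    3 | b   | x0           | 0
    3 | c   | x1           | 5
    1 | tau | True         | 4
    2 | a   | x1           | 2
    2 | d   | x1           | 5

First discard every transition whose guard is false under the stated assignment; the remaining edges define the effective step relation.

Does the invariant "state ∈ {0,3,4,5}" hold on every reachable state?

Safe = {0,3,4,5}
Reachable = {0,3,4,5}
  0: ok
  3: ok
  4: ok
  5: ok

Answer: INVARIANT HOLDS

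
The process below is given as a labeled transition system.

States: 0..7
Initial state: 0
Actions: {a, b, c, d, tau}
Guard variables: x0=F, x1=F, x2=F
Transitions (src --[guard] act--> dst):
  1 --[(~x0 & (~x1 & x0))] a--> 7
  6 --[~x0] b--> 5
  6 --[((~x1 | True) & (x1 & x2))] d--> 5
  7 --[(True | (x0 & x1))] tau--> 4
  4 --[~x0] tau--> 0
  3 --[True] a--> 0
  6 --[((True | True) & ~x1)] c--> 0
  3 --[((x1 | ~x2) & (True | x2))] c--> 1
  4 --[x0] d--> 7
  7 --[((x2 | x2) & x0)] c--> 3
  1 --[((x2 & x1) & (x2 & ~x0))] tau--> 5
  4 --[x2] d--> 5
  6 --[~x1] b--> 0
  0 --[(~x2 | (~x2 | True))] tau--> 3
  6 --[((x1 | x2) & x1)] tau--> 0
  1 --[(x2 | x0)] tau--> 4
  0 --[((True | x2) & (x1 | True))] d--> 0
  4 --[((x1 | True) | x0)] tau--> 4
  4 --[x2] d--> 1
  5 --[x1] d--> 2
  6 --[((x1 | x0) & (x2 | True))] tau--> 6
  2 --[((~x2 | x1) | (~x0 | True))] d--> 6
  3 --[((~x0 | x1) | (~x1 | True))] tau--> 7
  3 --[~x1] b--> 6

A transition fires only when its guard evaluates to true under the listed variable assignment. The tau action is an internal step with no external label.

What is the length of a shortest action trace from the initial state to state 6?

Layered search for 6:
  Layer 0: {0}
  Layer 1: {3}
  Layer 2: {1,6,7}
6 enters at depth 2; path tau·b

Answer: 2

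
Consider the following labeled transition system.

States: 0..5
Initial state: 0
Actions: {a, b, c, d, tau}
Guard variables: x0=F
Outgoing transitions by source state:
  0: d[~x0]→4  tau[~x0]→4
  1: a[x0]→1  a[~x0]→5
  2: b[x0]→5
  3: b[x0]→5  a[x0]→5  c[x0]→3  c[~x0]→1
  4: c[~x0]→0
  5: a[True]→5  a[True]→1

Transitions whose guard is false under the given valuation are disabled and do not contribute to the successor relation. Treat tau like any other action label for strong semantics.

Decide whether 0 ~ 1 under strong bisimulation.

Answer: NOT BISIMILAR

Working:
Compute ~ classes (split until stable):
  π0 = {{0,1,2,3,4,5}}
  π1 = {{0},{1,5},{2},{3,4}}
  π2 = {{0},{1,5},{2},{3},{4}}
Fixed point at round 3; 5 class(es).
class of 0: {0}; class of 1: {1,5}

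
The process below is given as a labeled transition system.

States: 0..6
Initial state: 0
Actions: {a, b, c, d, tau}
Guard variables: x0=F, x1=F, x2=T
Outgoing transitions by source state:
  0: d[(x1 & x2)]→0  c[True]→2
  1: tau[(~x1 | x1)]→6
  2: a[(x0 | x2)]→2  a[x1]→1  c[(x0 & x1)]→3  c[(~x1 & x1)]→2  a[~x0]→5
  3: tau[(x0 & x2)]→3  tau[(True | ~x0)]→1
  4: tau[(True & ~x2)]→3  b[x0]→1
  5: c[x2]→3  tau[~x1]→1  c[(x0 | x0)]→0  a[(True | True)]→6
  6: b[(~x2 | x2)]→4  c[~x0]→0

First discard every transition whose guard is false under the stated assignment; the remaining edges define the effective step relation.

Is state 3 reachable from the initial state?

Answer: REACHABLE

Analysis:
Guard filter leaves 10 enabled edge(s).
Layer 0: {0}
Layer 1: {2}  total {0,2}
Layer 2: {5}  total {0,2,5}
Layer 3: {1,3,6}  total {0,1,2,3,5,6}
Layer 4: {4}  total {0,1,2,3,4,5,6}
Reachable = {0,1,2,3,4,5,6}
witness 3: c·a·c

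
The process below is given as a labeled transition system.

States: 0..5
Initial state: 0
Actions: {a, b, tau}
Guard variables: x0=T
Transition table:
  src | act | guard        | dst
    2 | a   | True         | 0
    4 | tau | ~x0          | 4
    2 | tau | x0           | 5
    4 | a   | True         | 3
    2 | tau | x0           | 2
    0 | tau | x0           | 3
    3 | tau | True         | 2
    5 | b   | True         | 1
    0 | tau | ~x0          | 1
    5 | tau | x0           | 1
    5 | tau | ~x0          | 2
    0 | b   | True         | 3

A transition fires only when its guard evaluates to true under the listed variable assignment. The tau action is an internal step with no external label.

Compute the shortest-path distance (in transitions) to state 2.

Layered search for 2:
  L0 = {0}
  L1 = {3}
  L2 = {2}
first hit 2 at d=2 via b·tau

Answer: 2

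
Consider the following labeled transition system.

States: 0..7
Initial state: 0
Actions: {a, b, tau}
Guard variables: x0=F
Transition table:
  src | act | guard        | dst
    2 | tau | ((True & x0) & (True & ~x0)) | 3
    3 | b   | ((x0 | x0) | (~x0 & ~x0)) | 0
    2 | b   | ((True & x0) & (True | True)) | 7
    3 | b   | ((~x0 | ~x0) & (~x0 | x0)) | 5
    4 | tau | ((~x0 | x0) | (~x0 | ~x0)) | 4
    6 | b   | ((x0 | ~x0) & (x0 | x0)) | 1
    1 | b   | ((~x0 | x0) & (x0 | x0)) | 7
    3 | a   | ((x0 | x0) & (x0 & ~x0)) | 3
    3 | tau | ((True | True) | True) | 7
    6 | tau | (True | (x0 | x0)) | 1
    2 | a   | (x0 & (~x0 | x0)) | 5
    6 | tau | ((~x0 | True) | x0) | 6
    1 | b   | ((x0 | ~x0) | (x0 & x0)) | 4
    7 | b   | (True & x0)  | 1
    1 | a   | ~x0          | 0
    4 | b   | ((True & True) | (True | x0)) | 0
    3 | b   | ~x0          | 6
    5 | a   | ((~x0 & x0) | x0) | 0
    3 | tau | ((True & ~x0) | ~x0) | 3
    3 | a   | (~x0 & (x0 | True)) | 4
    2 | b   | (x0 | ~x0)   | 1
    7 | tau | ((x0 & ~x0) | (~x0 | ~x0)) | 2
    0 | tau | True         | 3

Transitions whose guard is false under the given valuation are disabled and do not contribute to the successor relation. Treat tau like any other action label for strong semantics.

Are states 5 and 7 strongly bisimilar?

Bisimulation quotient by refinement:
  π0 = {{0,1,2,3,4,5,6,7}}
  π1 = {{0,6,7},{1},{2},{3},{4},{5}}
  π2 = {{0},{1},{2},{3},{4},{5},{6},{7}}
Fixed point at round 3; 8 class(es).
class of 5: {5}; class of 7: {7}

Answer: NOT BISIMILAR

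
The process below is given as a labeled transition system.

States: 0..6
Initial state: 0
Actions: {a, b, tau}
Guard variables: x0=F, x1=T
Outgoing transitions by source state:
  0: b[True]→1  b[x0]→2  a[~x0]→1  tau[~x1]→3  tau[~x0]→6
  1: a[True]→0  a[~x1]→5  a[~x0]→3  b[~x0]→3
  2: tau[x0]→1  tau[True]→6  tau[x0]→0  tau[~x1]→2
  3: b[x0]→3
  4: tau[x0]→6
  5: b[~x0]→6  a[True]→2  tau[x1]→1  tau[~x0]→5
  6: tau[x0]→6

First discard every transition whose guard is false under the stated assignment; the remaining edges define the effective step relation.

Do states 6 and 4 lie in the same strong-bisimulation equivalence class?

Answer: BISIMILAR

Analysis:
Refine partition for ~:
  P[0] = {{0,1,2,3,4,5,6}}
  P[1] = {{0,5},{1},{2},{3,4,6}}
  P[2] = {{0},{1},{2},{3,4,6},{5}}
Fixed point at round 3; 5 class(es).
[6]={3,4,6}  [4]={3,4,6}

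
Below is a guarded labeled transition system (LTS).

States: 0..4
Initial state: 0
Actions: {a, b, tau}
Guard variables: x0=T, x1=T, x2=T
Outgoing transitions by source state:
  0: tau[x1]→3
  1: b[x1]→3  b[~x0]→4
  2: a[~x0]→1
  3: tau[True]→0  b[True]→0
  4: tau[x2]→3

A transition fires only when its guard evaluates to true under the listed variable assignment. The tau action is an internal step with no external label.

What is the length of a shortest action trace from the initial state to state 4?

Answer: UNREACHABLE

Trace:
Breadth-first toward 4:
  depth 0: {0}
  depth 1: {3}
4 never appears.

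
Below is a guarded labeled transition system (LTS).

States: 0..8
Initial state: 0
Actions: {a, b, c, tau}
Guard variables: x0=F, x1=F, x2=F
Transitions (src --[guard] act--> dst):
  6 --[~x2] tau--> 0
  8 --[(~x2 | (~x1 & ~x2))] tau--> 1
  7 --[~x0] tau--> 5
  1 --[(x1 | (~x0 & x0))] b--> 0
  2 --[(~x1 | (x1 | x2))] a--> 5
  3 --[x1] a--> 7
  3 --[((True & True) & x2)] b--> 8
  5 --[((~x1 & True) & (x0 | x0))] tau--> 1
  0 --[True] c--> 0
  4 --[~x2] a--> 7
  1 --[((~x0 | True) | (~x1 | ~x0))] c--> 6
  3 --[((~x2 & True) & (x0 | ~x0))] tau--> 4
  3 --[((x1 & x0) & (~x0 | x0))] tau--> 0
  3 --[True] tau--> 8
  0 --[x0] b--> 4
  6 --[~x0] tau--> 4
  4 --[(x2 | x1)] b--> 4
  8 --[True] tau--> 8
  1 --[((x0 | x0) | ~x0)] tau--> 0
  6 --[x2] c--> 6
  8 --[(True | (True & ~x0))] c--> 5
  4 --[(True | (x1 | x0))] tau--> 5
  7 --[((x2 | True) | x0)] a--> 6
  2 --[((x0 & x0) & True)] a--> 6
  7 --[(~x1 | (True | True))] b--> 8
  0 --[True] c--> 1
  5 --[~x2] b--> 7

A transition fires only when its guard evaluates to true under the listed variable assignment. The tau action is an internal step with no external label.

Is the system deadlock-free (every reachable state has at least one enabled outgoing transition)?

Reachable = {0,1,4,5,6,7,8}
  0: c→0  c→1  [deg 2]
  1: c→6  tau→0  [deg 2]
  4: a→7  tau→5  [deg 2]
  5: b→7  [deg 1]
  6: tau→0  tau→4  [deg 2]
  7: a→6  b→8  tau→5  [deg 3]
  8: c→5  tau→1  tau→8  [deg 3]

Answer: DEADLOCK-FREE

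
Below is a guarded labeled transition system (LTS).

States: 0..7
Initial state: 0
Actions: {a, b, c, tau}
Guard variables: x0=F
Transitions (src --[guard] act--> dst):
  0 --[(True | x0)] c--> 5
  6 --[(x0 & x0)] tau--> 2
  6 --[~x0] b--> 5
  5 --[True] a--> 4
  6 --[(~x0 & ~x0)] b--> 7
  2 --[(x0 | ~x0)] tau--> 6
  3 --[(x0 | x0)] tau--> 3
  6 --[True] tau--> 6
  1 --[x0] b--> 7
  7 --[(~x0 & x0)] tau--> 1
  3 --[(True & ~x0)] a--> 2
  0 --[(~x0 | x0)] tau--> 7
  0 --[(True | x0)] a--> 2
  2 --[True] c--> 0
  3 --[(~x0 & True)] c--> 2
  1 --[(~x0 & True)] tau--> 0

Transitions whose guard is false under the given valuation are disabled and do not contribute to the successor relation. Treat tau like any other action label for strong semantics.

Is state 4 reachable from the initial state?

Answer: REACHABLE

Working:
Guard filter leaves 12 enabled edge(s).
depth 0: {0}
depth 1: {2,5,7}  cumulative {0,2,5,7}
depth 2: {4,6}  cumulative {0,2,4,5,6,7}
R = {0,2,4,5,6,7}
Path to 4: c·a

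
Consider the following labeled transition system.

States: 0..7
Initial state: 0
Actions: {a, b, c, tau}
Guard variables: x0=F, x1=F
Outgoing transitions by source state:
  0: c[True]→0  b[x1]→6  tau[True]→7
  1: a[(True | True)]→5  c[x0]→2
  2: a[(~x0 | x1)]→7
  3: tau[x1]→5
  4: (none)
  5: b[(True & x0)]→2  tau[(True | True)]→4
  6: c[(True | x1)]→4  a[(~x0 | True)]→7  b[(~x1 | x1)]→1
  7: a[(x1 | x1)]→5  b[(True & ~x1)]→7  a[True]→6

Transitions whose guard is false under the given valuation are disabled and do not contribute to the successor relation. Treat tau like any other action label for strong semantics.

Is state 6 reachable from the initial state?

Answer: REACHABLE

Working:
10 transition(s) survive guard evaluation.
depth 0: {0}
depth 1: {7}  now seen {0,7}
depth 2: {6}  now seen {0,6,7}
depth 3: {1,4}  now seen {0,1,4,6,7}
depth 4: {5}  now seen {0,1,4,5,6,7}
R = {0,1,4,5,6,7}
trace reaching 6: tau·a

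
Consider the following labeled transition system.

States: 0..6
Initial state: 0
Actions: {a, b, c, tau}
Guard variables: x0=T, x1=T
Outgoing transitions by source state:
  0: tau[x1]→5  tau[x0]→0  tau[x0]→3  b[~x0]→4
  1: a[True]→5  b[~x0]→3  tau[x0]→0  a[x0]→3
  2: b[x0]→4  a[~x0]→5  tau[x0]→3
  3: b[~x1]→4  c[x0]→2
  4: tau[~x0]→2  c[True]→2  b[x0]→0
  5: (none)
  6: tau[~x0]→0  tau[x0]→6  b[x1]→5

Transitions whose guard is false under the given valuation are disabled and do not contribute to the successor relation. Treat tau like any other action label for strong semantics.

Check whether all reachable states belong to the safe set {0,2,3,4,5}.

Answer: INVARIANT HOLDS

Working:
Inv-set: {0,2,3,4,5}
Reach set: {0,2,3,4,5}
  0: ✓
  2: ✓
  3: ✓
  4: ✓
  5: ✓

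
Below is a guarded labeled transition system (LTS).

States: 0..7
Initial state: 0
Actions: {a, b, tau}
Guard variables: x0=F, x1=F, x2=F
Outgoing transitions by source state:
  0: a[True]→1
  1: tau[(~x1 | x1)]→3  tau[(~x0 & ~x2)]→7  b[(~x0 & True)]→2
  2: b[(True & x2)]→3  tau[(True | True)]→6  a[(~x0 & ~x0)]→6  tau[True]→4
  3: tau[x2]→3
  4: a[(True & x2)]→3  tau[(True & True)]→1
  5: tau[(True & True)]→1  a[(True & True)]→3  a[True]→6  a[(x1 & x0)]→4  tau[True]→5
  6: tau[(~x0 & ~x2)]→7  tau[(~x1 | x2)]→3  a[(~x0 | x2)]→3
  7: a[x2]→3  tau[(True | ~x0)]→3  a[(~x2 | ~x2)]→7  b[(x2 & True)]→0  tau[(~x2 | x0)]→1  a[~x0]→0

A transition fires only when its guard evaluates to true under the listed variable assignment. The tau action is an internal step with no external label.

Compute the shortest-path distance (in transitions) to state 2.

Answer: 2

Analysis:
Breadth-first toward 2:
  L0 = {0}
  L1 = {1}
  L2 = {2,3,7}
depth(2)=2, e.g. a·b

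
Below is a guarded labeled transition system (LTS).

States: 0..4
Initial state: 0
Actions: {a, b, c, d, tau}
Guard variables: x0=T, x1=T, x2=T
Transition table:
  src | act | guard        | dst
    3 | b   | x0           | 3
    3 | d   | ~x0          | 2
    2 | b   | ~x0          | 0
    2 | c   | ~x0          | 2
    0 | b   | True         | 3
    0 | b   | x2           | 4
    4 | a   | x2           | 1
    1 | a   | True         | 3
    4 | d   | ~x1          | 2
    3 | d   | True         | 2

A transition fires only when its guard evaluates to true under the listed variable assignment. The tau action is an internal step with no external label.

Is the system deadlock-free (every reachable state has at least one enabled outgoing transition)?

Reach set: {0,1,2,3,4}
  0: b→3  b→4  [2 out]
  1: a→3  [1 out]
  2: ∅  [no exit]
  3: b→3  d→2  [2 out]
  4: a→1  [1 out]
witness 2: b·d

Answer: DEADLOCK at state 2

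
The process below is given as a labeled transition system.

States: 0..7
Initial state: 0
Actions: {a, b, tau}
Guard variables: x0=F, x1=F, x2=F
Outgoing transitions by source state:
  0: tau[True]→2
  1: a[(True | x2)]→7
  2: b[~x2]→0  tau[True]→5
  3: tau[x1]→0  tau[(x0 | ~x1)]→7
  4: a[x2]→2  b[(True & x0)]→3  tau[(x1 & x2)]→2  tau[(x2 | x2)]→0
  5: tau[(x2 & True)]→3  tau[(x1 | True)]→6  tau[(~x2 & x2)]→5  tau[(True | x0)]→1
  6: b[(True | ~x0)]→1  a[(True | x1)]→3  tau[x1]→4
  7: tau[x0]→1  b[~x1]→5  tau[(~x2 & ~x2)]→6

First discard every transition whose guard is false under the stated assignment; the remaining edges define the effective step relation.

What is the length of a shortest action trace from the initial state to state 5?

Answer: 2

Working:
Breadth-first toward 5:
  depth 0: {0}
  depth 1: {2}
  depth 2: {5}
5 enters at depth 2; path tau·tau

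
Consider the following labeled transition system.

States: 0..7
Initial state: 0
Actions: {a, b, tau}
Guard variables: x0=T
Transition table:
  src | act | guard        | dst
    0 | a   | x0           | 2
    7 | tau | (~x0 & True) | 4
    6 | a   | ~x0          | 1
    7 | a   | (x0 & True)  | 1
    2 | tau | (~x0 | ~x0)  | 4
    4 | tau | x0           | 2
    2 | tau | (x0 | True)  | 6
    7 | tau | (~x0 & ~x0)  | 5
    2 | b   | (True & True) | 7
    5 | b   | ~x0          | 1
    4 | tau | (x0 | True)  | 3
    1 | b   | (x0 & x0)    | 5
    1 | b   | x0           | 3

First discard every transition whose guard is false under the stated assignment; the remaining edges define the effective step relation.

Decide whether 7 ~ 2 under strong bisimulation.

Answer: NOT BISIMILAR

Trace:
Bisimulation quotient by refinement:
  π0 = {{0,1,2,3,4,5,6,7}}
  π1 = {{0,7},{1},{2},{3,5,6},{4}}
  π2 = {{0},{1},{2},{3,5,6},{4},{7}}
stable after 3 split(s): 6 block(s)
class of 7: {7}; class of 2: {2}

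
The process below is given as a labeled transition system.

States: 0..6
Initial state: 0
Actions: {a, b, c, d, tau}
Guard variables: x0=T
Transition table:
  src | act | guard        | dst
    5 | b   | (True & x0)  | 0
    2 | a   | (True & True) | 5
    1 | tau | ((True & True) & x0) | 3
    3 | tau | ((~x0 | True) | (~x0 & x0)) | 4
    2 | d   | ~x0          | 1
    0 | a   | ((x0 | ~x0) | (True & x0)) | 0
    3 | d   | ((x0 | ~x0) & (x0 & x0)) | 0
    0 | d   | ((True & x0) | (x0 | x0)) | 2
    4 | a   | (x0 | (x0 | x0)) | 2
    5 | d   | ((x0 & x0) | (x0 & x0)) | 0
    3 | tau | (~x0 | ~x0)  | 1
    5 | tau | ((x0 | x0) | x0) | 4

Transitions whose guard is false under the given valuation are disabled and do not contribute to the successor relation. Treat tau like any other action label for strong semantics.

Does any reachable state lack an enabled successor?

Reach set: {0,2,4,5}
  0: a→0  d→2  [2 exit(s)]
  2: a→5  [1 exit(s)]
  4: a→2  [1 exit(s)]
  5: b→0  d→0  tau→4  [3 exit(s)]

Answer: DEADLOCK-FREE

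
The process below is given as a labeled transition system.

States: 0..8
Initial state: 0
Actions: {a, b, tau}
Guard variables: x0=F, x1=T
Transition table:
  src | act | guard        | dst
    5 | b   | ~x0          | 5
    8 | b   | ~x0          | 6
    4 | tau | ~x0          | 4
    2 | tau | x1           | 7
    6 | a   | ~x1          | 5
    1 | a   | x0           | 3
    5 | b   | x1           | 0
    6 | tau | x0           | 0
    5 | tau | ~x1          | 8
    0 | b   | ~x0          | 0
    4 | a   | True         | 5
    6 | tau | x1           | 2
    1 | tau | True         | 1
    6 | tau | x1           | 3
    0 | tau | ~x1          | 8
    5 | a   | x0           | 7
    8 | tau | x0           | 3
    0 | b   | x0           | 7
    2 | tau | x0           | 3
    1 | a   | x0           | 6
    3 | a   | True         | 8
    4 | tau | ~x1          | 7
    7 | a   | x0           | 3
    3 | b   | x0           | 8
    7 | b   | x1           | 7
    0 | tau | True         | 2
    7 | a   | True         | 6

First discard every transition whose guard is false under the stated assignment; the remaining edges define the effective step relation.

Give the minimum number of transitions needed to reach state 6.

Layered search for 6:
  L0 = {0}
  L1 = {2}
  L2 = {7}
  L3 = {6}
6 enters at depth 3; path tau·tau·a

Answer: 3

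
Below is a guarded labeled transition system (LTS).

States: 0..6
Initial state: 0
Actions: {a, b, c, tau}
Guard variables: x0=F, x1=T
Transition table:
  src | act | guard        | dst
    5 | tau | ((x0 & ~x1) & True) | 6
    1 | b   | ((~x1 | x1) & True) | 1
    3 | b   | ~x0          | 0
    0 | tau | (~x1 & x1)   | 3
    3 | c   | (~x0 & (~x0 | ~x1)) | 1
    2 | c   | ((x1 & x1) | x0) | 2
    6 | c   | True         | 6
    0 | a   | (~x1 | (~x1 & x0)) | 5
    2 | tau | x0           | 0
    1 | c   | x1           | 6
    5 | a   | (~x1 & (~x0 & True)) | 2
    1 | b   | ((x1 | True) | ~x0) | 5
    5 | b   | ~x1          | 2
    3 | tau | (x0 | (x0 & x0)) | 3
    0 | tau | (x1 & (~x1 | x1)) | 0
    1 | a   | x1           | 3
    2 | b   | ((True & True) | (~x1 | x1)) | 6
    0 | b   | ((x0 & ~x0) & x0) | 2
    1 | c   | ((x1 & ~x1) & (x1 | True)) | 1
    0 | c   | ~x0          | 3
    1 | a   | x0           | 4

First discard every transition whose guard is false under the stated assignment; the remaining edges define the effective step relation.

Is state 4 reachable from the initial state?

11 transition(s) survive guard evaluation.
L0 = {0}
L1 = {3}  now seen {0,3}
L2 = {1}  now seen {0,1,3}
L3 = {5,6}  now seen {0,1,3,5,6}
Reach set: {0,1,3,5,6}

Answer: UNREACHABLE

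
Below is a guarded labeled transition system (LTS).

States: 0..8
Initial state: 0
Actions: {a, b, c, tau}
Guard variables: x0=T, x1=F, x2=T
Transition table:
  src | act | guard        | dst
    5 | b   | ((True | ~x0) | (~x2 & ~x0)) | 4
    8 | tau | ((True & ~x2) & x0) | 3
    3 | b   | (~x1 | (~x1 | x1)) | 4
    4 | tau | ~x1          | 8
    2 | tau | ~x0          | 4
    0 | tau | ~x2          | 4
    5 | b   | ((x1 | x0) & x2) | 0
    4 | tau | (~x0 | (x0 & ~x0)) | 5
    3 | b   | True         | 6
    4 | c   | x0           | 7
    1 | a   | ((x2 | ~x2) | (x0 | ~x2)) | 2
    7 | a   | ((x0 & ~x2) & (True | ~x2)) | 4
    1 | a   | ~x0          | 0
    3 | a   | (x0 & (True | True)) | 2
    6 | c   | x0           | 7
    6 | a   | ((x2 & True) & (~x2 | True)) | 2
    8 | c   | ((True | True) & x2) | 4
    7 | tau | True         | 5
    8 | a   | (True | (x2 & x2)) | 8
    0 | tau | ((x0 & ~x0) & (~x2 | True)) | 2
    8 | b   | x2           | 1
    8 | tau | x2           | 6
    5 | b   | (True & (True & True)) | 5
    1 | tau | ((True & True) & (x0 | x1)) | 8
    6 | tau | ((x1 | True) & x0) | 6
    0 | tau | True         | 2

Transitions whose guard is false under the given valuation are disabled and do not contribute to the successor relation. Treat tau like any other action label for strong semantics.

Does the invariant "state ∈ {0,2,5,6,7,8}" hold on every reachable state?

Safe = {0,2,5,6,7,8}
Reachable = {0,2}
  0: ✓
  2: ✓

Answer: INVARIANT HOLDS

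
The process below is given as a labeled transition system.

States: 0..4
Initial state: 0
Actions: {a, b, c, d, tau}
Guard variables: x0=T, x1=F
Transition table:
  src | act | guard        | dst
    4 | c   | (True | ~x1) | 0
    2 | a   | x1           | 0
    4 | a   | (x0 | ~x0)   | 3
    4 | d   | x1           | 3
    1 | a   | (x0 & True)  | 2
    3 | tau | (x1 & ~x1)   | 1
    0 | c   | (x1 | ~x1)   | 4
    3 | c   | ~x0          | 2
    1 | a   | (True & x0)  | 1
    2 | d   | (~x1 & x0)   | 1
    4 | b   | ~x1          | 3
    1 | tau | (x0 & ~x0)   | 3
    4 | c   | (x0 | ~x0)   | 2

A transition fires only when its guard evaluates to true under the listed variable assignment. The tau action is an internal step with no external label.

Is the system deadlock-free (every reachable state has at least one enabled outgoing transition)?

Answer: DEADLOCK at state 3

Trace:
Reach set: {0,1,2,3,4}
  0: c→4  [deg 1]
  1: a→1  a→2  [deg 2]
  2: d→1  [deg 1]
  3: ∅  [STUCK]
  4: a→3  b→3  c→0  c→2  [deg 4]
trace reaching 3: c·a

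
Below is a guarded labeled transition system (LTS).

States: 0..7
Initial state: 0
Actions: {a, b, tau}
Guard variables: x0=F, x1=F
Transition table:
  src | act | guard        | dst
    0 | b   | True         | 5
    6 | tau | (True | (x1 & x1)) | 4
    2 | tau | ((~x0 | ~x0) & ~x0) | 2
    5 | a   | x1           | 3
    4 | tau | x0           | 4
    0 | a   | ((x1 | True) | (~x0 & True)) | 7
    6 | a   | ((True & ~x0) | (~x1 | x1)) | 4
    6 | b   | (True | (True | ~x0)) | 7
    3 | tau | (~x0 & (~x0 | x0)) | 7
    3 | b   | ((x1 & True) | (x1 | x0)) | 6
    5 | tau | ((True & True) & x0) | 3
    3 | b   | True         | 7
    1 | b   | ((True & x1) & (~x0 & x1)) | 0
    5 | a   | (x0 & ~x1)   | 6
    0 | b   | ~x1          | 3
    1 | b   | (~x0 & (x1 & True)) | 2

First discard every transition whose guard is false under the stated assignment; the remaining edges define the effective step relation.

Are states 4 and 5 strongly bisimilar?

Answer: BISIMILAR

Working:
Refine partition for ~:
  round 0: {{0,1,2,3,4,5,6,7}}
  round 1: {{0},{1,4,5,7},{2},{3},{6}}
Fixed point at round 2; 5 class(es).
class of 4: {1,4,5,7}; class of 5: {1,4,5,7}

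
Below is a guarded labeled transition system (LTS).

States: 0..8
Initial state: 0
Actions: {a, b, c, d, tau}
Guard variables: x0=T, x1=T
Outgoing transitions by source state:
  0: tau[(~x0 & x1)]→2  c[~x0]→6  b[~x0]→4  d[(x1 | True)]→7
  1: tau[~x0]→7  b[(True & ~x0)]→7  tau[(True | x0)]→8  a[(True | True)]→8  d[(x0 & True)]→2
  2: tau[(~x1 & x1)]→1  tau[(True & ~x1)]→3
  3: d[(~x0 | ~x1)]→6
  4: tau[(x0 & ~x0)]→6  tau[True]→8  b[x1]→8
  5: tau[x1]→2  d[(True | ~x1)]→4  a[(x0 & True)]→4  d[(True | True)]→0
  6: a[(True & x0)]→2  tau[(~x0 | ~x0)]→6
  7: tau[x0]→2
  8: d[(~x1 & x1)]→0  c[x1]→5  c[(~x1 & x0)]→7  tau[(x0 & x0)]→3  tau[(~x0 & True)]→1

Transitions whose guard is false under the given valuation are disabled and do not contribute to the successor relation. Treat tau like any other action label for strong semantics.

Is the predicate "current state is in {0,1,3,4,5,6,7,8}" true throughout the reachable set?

Safe = {0,1,3,4,5,6,7,8}
Reachable = {0,2,7}
  0: ✓
  2: outside
  7: ✓
witness against invariant: d·tau → 2

Answer: INVARIANT VIOLATED at state 2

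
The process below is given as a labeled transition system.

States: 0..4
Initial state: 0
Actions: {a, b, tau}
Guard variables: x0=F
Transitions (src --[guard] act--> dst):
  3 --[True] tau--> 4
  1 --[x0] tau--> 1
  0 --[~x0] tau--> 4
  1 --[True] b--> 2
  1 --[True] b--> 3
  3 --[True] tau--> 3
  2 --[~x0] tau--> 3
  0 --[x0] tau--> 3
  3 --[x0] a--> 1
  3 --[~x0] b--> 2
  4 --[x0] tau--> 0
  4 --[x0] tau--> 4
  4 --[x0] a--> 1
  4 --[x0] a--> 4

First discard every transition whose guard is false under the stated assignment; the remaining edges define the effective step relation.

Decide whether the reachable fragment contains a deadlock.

Answer: DEADLOCK at state 4

Analysis:
Reachable = {0,4}
  0: tau→4  [deg 1]
  4: ∅  [deadlock]
trace reaching 4: tau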